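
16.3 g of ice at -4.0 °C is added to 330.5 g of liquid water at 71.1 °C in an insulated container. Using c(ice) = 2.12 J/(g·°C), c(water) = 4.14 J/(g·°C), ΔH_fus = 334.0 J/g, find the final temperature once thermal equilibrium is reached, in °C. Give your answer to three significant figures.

T_f = 63.9 °C

Heat to bring ice to 0 °C and melt it: q₁ = 16.3×2.12×4.0 + 16.3×334.0 = 5582.4 J
Heat the water can supply cooling to 0 °C: 330.5×4.14×71.1 = 97284.0 J > q₁, so all ice melts.
Energy balance: 330.5×4.14×(71.1 − T) = 5582.4 + 16.3×4.14×(T − 0)
1368.27(71.1 − T) = 5582.4 + 67.482 T
97284.0 − 5582.4 = 1435.752 T
T = 91701.6 / 1435.752 = 63.87 °C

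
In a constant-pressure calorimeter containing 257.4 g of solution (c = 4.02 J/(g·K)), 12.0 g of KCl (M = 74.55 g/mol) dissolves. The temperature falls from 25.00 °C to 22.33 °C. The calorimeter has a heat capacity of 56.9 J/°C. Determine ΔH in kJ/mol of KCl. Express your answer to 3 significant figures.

|ΔT| = |22.33 − 25.00| = 2.67 °C
|q_surr| = (257.4 × 4.02 + 56.9) × 2.67 = 1091.648 × 2.67 = 2915 J
n(KCl) = 12.0 / 74.55 = 0.1610 mol
Temperature fell, so q_rxn = +|q_surr| = 2.915 kJ
ΔH = q_rxn / n = 18.11 kJ/mol

ΔH = 18.1 kJ/mol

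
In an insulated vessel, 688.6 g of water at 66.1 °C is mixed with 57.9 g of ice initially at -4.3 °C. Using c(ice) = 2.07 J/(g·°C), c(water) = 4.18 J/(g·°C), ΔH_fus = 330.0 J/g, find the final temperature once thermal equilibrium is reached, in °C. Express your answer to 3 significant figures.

T_f = 54.7 °C

Heat to bring ice to 0 °C and melt it: q₁ = 57.9×2.07×4.3 + 57.9×330.0 = 19622 J
Heat the water can supply cooling to 0 °C: 688.6×4.18×66.1 = 190259 J > q₁, so all ice melts.
Energy balance: 688.6×4.18×(66.1 − T) = 19622 + 57.9×4.18×(T − 0)
2878.348(66.1 − T) = 19622 + 242.022 T
190259 − 19622 = 3120.370 T
T = 170637 / 3120.370 = 54.68 °C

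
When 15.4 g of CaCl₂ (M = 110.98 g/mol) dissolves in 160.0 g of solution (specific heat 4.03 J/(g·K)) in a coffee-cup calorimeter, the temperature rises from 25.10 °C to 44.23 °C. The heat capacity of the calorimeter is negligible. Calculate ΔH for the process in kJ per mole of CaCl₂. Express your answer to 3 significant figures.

ΔH = -88.9 kJ/mol

|ΔT| = |44.23 − 25.10| = 19.13 °C
|q_surr| = (160.0 × 4.03) × 19.13 = 644.8 × 19.13 = 12340 J
n(CaCl₂) = 15.4 / 110.98 = 0.1388 mol
Temperature rose, so q_rxn = −|q_surr| = -12.34 kJ
ΔH = q_rxn / n = -88.90 kJ/mol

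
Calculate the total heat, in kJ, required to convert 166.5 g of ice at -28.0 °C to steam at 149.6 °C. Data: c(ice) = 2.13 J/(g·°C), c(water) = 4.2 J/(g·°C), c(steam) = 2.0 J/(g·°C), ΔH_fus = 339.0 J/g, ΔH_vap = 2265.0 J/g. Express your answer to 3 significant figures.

q1 (heat ice -28.0→0.0 °C): 166.5 × 2.13 × 28.0 = 9930 J
q2 (melt at 0 °C): 166.5 × 339.0 = 56444 J
q3 (heat water 0.0→100.0 °C): 166.5 × 4.2 × 100.0 = 69930 J
q4 (vaporize at 100 °C): 166.5 × 2265.0 = 377123 J
q5 (heat steam 100.0→149.6 °C): 166.5 × 2.0 × 49.6 = 16517 J
Total: 9930 + 56444 + 69930 + 377123 + 16517 = 529944 J = 530 kJ

q = 530 kJ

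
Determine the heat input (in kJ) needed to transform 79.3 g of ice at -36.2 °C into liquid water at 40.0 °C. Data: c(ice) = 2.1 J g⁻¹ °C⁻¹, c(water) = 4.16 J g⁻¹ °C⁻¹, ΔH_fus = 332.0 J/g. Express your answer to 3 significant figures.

q = 45.6 kJ

q1 (heat ice -36.2→0.0 °C): 79.3 × 2.1 × 36.2 = 6028 J
q2 (melt at 0 °C): 79.3 × 332.0 = 26328 J
q3 (heat water 0.0→40.0 °C): 79.3 × 4.16 × 40.0 = 13196 J
Total: 6028 + 26328 + 13196 = 45552 J = 45.6 kJ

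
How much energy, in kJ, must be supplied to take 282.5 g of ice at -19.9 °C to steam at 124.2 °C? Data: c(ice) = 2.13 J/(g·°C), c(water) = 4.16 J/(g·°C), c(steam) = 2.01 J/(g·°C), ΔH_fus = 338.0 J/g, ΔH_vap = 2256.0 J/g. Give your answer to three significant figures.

q = 876 kJ

q1 (heat ice -19.9→0.0 °C): 282.5 × 2.13 × 19.9 = 11974 J
q2 (melt at 0 °C): 282.5 × 338.0 = 95485 J
q3 (heat water 0.0→100.0 °C): 282.5 × 4.16 × 100.0 = 117520 J
q4 (vaporize at 100 °C): 282.5 × 2256.0 = 637320 J
q5 (heat steam 100.0→124.2 °C): 282.5 × 2.01 × 24.2 = 13741 J
Total: 11974 + 95485 + 117520 + 637320 + 13741 = 876040 J = 876 kJ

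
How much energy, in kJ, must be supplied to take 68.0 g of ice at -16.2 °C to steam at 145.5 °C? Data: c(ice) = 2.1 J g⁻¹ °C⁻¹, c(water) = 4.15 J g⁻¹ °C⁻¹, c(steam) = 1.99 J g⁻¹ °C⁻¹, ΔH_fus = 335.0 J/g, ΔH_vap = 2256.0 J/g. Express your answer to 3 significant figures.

q1 (heat ice -16.2→0.0 °C): 68.0 × 2.1 × 16.2 = 2313 J
q2 (melt at 0 °C): 68.0 × 335.0 = 22780 J
q3 (heat water 0.0→100.0 °C): 68.0 × 4.15 × 100.0 = 28220 J
q4 (vaporize at 100 °C): 68.0 × 2256.0 = 153408 J
q5 (heat steam 100.0→145.5 °C): 68.0 × 1.99 × 45.5 = 6157 J
Total: 2313 + 22780 + 28220 + 153408 + 6157 = 212878 J = 213 kJ

q = 213 kJ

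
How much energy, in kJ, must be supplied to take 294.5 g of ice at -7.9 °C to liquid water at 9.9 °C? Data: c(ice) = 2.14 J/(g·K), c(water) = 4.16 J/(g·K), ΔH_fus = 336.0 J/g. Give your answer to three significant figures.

q = 116 kJ

q1 (heat ice -7.9→0.0 °C): 294.5 × 2.14 × 7.9 = 4979 J
q2 (melt at 0 °C): 294.5 × 336.0 = 98952 J
q3 (heat water 0.0→9.9 °C): 294.5 × 4.16 × 9.9 = 12129 J
Total: 4979 + 98952 + 12129 = 116060 J = 116 kJ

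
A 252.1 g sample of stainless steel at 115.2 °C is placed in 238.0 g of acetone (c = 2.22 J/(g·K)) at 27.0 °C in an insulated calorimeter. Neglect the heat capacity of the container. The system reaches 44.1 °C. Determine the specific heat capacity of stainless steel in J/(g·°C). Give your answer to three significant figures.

q_gained = (238.0 × 2.22) × (44.1 − 27.0) = 9035 J
q_lost = 252.1 × c × (115.2 − 44.1) = 17924.31 c
Set equal: c = 9035 / 17924.31 = 0.504 J/(g·°C)

c = 0.504 J/(g·°C)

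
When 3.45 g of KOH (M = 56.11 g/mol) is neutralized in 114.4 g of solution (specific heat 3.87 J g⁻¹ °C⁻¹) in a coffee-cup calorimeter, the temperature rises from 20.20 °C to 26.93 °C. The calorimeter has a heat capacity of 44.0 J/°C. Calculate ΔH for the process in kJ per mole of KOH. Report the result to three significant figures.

ΔH = -53.3 kJ/mol

|ΔT| = |26.93 − 20.20| = 6.73 °C
|q_surr| = (114.4 × 3.87 + 44.0) × 6.73 = 486.728 × 6.73 = 3276 J
n(KOH) = 3.45 / 56.11 = 0.06149 mol
Temperature rose, so q_rxn = −|q_surr| = -3.276 kJ
ΔH = q_rxn / n = -53.28 kJ/mol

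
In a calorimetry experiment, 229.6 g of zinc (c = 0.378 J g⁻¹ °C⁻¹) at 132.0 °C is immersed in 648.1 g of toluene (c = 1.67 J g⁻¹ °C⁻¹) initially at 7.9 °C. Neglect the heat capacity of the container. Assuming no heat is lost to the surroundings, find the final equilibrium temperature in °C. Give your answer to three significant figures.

Heat lost by zinc = heat gained by toluene.
(229.6)(0.378)(132.0 − T) = (648.1)(1.67)(T − 7.9)
86.7888 (132.0 − T) = 1082.327 (T − 7.9)
11456 − 86.7888 T = 1082.327 T − 8550.4
20006.4 = 1169.1158 T
T = 17.11 °C

T_f = 17.1 °C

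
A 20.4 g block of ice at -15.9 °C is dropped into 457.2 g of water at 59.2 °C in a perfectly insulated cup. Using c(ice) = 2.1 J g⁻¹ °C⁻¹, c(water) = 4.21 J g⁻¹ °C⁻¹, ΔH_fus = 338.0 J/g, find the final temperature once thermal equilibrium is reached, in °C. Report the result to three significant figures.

T_f = 52.9 °C

Heat to bring ice to 0 °C and melt it: q₁ = 20.4×2.1×15.9 + 20.4×338.0 = 7576.4 J
Heat the water can supply cooling to 0 °C: 457.2×4.21×59.2 = 113949 J > q₁, so all ice melts.
Energy balance: 457.2×4.21×(59.2 − T) = 7576.4 + 20.4×4.21×(T − 0)
1924.812(59.2 − T) = 7576.4 + 85.884 T
113949 − 7576.4 = 2010.696 T
T = 106372.6 / 2010.696 = 52.90 °C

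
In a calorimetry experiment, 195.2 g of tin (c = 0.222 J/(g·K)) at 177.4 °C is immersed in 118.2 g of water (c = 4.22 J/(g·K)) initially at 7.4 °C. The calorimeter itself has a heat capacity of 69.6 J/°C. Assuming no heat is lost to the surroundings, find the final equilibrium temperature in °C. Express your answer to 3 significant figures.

Heat lost by tin = heat gained by water + calorimeter.
(195.2)(0.222)(177.4 − T) = [(118.2)(4.22) + 69.6](T − 7.4)
43.3344 (177.4 − T) = 568.404 (T − 7.4)
7687.5 − 43.3344 T = 568.404 T − 4206.2
11893.7 = 611.7384 T
T = 19.44 °C

T_f = 19.4 °C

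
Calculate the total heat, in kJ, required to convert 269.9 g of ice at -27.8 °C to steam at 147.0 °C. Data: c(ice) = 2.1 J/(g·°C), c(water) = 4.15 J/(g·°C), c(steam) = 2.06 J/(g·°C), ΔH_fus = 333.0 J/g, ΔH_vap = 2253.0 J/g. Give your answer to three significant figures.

q1 (heat ice -27.8→0.0 °C): 269.9 × 2.1 × 27.8 = 15757 J
q2 (melt at 0 °C): 269.9 × 333.0 = 89877 J
q3 (heat water 0.0→100.0 °C): 269.9 × 4.15 × 100.0 = 112009 J
q4 (vaporize at 100 °C): 269.9 × 2253.0 = 608085 J
q5 (heat steam 100.0→147.0 °C): 269.9 × 2.06 × 47.0 = 26132 J
Total: 15757 + 89877 + 112009 + 608085 + 26132 = 851860 J = 852 kJ

q = 852 kJ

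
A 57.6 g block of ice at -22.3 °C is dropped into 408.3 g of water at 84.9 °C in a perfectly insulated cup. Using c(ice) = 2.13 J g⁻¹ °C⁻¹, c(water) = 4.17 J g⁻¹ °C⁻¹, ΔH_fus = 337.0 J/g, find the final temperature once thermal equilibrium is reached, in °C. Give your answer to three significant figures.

Heat to bring ice to 0 °C and melt it: q₁ = 57.6×2.13×22.3 + 57.6×337.0 = 22147 J
Heat the water can supply cooling to 0 °C: 408.3×4.17×84.9 = 144552 J > q₁, so all ice melts.
Energy balance: 408.3×4.17×(84.9 − T) = 22147 + 57.6×4.17×(T − 0)
1702.611(84.9 − T) = 22147 + 240.192 T
144552 − 22147 = 1942.803 T
T = 122405 / 1942.803 = 63.00 °C

T_f = 63.0 °C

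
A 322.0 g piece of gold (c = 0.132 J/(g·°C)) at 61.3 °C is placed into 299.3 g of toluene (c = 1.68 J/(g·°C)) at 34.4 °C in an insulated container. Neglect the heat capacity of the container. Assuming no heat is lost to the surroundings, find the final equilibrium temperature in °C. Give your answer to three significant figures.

T_f = 36.5 °C

Heat lost by gold = heat gained by toluene.
(322.0)(0.132)(61.3 − T) = (299.3)(1.68)(T − 34.4)
42.504 (61.3 − T) = 502.824 (T − 34.4)
2605.5 − 42.504 T = 502.824 T − 17297
19902.5 = 545.328 T
T = 36.50 °C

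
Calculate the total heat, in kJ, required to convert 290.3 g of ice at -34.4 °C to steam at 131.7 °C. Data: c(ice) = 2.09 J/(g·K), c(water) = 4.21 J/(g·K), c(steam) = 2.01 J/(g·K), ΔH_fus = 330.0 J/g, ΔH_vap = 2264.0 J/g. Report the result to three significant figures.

q = 915 kJ

q1 (heat ice -34.4→0.0 °C): 290.3 × 2.09 × 34.4 = 20871 J
q2 (melt at 0 °C): 290.3 × 330.0 = 95799 J
q3 (heat water 0.0→100.0 °C): 290.3 × 4.21 × 100.0 = 122216 J
q4 (vaporize at 100 °C): 290.3 × 2264.0 = 657239 J
q5 (heat steam 100.0→131.7 °C): 290.3 × 2.01 × 31.7 = 18497 J
Total: 20871 + 95799 + 122216 + 657239 + 18497 = 914622 J = 915 kJ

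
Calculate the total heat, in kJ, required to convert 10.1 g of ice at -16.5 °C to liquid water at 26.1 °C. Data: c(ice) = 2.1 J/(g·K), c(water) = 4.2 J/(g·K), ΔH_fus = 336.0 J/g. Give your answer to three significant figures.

q1 (heat ice -16.5→0.0 °C): 10.1 × 2.1 × 16.5 = 350 J
q2 (melt at 0 °C): 10.1 × 336.0 = 3394 J
q3 (heat water 0.0→26.1 °C): 10.1 × 4.2 × 26.1 = 1107 J
Total: 350 + 3394 + 1107 = 4851 J = 4.85 kJ

q = 4.85 kJ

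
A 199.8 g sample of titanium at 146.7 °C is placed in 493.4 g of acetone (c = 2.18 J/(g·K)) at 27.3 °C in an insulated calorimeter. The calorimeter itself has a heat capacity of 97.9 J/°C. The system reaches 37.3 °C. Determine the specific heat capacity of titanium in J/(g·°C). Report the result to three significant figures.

c = 0.537 J/(g·°C)

q_gained = (493.4 × 2.18 + 97.9) × (37.3 − 27.3) = 11740 J
q_lost = 199.8 × c × (146.7 − 37.3) = 21858.12 c
Set equal: c = 11740 / 21858.12 = 0.537 J/(g·°C)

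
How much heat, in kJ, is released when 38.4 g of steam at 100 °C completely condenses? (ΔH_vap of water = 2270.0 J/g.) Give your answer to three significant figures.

q = 87.2 kJ

q = m × ΔH_vap = 38.4 × 2270.0 = 87170 J = 87.2 kJ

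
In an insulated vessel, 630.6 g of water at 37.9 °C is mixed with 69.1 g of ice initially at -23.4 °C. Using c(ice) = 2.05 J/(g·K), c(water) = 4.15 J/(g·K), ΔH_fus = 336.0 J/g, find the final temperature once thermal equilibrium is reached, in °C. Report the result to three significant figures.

T_f = 25.0 °C

Heat to bring ice to 0 °C and melt it: q₁ = 69.1×2.05×23.4 + 69.1×336.0 = 26532 J
Heat the water can supply cooling to 0 °C: 630.6×4.15×37.9 = 99183.9 J > q₁, so all ice melts.
Energy balance: 630.6×4.15×(37.9 − T) = 26532 + 69.1×4.15×(T − 0)
2616.99(37.9 − T) = 26532 + 286.765 T
99183.9 − 26532 = 2903.755 T
T = 72651.9 / 2903.755 = 25.02 °C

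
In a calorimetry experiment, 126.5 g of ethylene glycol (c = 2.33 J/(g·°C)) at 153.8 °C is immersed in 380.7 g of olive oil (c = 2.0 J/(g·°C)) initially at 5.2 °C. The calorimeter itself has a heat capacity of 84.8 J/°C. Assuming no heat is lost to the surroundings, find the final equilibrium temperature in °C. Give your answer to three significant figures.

Heat lost by ethylene glycol = heat gained by olive oil + calorimeter.
(126.5)(2.33)(153.8 − T) = [(380.7)(2.0) + 84.8](T − 5.2)
294.745 (153.8 − T) = 846.2 (T − 5.2)
45332 − 294.745 T = 846.2 T − 4400.2
49732.2 = 1140.945 T
T = 43.59 °C

T_f = 43.6 °C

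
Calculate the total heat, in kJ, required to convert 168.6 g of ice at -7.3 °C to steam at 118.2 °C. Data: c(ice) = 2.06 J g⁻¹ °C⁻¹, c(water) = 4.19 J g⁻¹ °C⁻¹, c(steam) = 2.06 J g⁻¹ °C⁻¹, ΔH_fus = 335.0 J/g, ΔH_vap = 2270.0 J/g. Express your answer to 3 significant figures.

q1 (heat ice -7.3→0.0 °C): 168.6 × 2.06 × 7.3 = 2535 J
q2 (melt at 0 °C): 168.6 × 335.0 = 56481 J
q3 (heat water 0.0→100.0 °C): 168.6 × 4.19 × 100.0 = 70643 J
q4 (vaporize at 100 °C): 168.6 × 2270.0 = 382722 J
q5 (heat steam 100.0→118.2 °C): 168.6 × 2.06 × 18.2 = 6321 J
Total: 2535 + 56481 + 70643 + 382722 + 6321 = 518702 J = 519 kJ

q = 519 kJ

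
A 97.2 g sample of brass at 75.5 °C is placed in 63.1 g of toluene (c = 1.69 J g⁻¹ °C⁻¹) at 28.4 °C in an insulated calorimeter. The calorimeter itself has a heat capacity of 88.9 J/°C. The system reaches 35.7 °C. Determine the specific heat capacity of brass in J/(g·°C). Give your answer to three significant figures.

c = 0.369 J/(g·°C)

q_gained = (63.1 × 1.69 + 88.9) × (35.7 − 28.4) = 1427 J
q_lost = 97.2 × c × (75.5 − 35.7) = 3868.56 c
Set equal: c = 1427 / 3868.56 = 0.369 J/(g·°C)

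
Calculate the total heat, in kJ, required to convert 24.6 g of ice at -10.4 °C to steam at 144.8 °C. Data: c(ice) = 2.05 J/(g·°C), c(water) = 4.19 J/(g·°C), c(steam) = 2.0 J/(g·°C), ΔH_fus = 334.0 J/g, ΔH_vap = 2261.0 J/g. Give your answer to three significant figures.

q1 (heat ice -10.4→0.0 °C): 24.6 × 2.05 × 10.4 = 524 J
q2 (melt at 0 °C): 24.6 × 334.0 = 8216 J
q3 (heat water 0.0→100.0 °C): 24.6 × 4.19 × 100.0 = 10307 J
q4 (vaporize at 100 °C): 24.6 × 2261.0 = 55621 J
q5 (heat steam 100.0→144.8 °C): 24.6 × 2.0 × 44.8 = 2204 J
Total: 524 + 8216 + 10307 + 55621 + 2204 = 76872 J = 76.9 kJ

q = 76.9 kJ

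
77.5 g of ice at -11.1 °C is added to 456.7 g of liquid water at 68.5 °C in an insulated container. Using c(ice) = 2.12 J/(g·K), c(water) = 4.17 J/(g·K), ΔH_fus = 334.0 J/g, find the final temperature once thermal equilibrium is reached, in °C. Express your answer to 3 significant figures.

T_f = 46.1 °C

Heat to bring ice to 0 °C and melt it: q₁ = 77.5×2.12×11.1 + 77.5×334.0 = 27709 J
Heat the water can supply cooling to 0 °C: 456.7×4.17×68.5 = 130454 J > q₁, so all ice melts.
Energy balance: 456.7×4.17×(68.5 − T) = 27709 + 77.5×4.17×(T − 0)
1904.439(68.5 − T) = 27709 + 323.175 T
130454 − 27709 = 2227.614 T
T = 102745 / 2227.614 = 46.12 °C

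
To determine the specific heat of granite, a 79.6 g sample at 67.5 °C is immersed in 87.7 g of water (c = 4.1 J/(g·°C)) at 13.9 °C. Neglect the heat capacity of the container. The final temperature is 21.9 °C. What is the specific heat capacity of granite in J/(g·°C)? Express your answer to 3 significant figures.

c = 0.792 J/(g·°C)

q_gained = (87.7 × 4.1) × (21.9 − 13.9) = 2876.56 J
q_lost = 79.6 × c × (67.5 − 21.9) = 3629.76 c
Set equal: c = 2876.56 / 3629.76 = 0.792 J/(g·°C)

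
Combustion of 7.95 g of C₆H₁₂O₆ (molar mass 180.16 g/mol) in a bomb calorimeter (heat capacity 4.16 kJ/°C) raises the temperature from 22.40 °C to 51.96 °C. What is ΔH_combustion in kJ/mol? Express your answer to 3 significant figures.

ΔT = 51.96 − 22.40 = 29.56 °C
q_cal = C_cal × ΔT = 4.16 × 29.56 = 122.9696 kJ
n = 7.95 / 180.16 = 0.04413 mol
q_rxn = −q_cal = -122.9696 kJ
ΔH = -122.9696 / 0.04413 = -2787 kJ/mol

ΔH = -2790 kJ/mol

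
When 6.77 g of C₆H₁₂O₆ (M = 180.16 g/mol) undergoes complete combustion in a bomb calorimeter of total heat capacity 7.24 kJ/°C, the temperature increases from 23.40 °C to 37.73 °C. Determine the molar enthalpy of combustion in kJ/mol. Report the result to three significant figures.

ΔH = -2760 kJ/mol

ΔT = 37.73 − 23.40 = 14.33 °C
q_cal = C_cal × ΔT = 7.24 × 14.33 = 103.7492 kJ
n = 6.77 / 180.16 = 0.03758 mol
q_rxn = −q_cal = -103.7492 kJ
ΔH = -103.7492 / 0.03758 = -2761 kJ/mol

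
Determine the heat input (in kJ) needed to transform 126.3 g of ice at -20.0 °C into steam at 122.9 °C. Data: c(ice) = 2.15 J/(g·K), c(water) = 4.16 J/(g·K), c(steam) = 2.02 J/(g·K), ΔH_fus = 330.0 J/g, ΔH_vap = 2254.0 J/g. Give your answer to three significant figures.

q = 390 kJ

q1 (heat ice -20.0→0.0 °C): 126.3 × 2.15 × 20.0 = 5431 J
q2 (melt at 0 °C): 126.3 × 330.0 = 41679 J
q3 (heat water 0.0→100.0 °C): 126.3 × 4.16 × 100.0 = 52541 J
q4 (vaporize at 100 °C): 126.3 × 2254.0 = 284680 J
q5 (heat steam 100.0→122.9 °C): 126.3 × 2.02 × 22.9 = 5842 J
Total: 5431 + 41679 + 52541 + 284680 + 5842 = 390173 J = 390 kJ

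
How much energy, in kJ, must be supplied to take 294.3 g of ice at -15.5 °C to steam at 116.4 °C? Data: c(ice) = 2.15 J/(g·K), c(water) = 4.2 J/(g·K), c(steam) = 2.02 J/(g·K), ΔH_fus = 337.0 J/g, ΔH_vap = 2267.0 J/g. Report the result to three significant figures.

q1 (heat ice -15.5→0.0 °C): 294.3 × 2.15 × 15.5 = 9808 J
q2 (melt at 0 °C): 294.3 × 337.0 = 99179 J
q3 (heat water 0.0→100.0 °C): 294.3 × 4.2 × 100.0 = 123606 J
q4 (vaporize at 100 °C): 294.3 × 2267.0 = 667178 J
q5 (heat steam 100.0→116.4 °C): 294.3 × 2.02 × 16.4 = 9750 J
Total: 9808 + 99179 + 123606 + 667178 + 9750 = 909521 J = 910 kJ

q = 910 kJ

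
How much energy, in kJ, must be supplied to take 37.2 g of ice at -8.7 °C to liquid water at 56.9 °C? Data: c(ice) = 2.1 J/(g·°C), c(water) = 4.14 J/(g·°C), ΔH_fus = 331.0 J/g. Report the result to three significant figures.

q1 (heat ice -8.7→0.0 °C): 37.2 × 2.1 × 8.7 = 680 J
q2 (melt at 0 °C): 37.2 × 331.0 = 12313 J
q3 (heat water 0.0→56.9 °C): 37.2 × 4.14 × 56.9 = 8763 J
Total: 680 + 12313 + 8763 = 21756 J = 21.8 kJ

q = 21.8 kJ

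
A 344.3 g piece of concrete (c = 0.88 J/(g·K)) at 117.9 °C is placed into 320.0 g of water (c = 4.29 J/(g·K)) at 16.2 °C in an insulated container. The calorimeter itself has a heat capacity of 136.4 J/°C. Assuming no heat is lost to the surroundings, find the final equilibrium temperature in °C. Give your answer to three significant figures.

Heat lost by concrete = heat gained by water + calorimeter.
(344.3)(0.88)(117.9 − T) = [(320.0)(4.29) + 136.4](T − 16.2)
302.984 (117.9 − T) = 1509.2 (T − 16.2)
35722 − 302.984 T = 1509.2 T − 24449
60171 = 1812.184 T
T = 33.20 °C

T_f = 33.2 °C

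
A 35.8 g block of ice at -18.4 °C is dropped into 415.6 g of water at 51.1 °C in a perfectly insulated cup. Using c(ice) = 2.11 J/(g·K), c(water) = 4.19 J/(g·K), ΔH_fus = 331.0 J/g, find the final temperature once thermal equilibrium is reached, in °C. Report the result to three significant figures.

T_f = 40.0 °C

Heat to bring ice to 0 °C and melt it: q₁ = 35.8×2.11×18.4 + 35.8×331.0 = 13240 J
Heat the water can supply cooling to 0 °C: 415.6×4.19×51.1 = 88983.7 J > q₁, so all ice melts.
Energy balance: 415.6×4.19×(51.1 − T) = 13240 + 35.8×4.19×(T − 0)
1741.364(51.1 − T) = 13240 + 150.002 T
88983.7 − 13240 = 1891.366 T
T = 75743.7 / 1891.366 = 40.047 °C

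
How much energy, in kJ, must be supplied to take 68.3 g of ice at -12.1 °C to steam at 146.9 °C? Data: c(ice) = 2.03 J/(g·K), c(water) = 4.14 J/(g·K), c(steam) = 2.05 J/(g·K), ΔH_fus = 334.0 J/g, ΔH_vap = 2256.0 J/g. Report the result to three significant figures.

q1 (heat ice -12.1→0.0 °C): 68.3 × 2.03 × 12.1 = 1678 J
q2 (melt at 0 °C): 68.3 × 334.0 = 22812 J
q3 (heat water 0.0→100.0 °C): 68.3 × 4.14 × 100.0 = 28276 J
q4 (vaporize at 100 °C): 68.3 × 2256.0 = 154085 J
q5 (heat steam 100.0→146.9 °C): 68.3 × 2.05 × 46.9 = 6567 J
Total: 1678 + 22812 + 28276 + 154085 + 6567 = 213418 J = 213 kJ

q = 213 kJ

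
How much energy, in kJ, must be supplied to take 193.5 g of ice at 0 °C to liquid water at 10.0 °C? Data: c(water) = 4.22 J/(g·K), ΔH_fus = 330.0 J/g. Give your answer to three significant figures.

q = 72.0 kJ

q1 (melt at 0 °C): 193.5 × 330.0 = 63855 J
q2 (heat water 0.0→10.0 °C): 193.5 × 4.22 × 10.0 = 8166 J
Total: 63855 + 8166 = 72021 J = 72.0 kJ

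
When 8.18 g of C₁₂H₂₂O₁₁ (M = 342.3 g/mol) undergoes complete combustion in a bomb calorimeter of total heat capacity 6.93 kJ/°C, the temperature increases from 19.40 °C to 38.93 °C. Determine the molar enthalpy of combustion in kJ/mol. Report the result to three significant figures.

ΔH = -5660 kJ/mol

ΔT = 38.93 − 19.40 = 19.53 °C
q_cal = C_cal × ΔT = 6.93 × 19.53 = 135.3429 kJ
n = 8.18 / 342.3 = 0.02390 mol
q_rxn = −q_cal = -135.3429 kJ
ΔH = -135.3429 / 0.02390 = -5663 kJ/mol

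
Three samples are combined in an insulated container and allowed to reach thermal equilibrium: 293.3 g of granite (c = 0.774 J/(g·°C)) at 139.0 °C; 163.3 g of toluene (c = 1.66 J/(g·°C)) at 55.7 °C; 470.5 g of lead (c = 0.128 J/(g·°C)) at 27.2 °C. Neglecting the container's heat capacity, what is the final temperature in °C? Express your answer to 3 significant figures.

T_f = 86.5 °C

Σ mᵢcᵢ(T − Tᵢ) = 0  ⇒  T = Σ mᵢcᵢTᵢ / Σ mᵢcᵢ
Σ mᵢcᵢ = 293.3×0.774 + 163.3×1.66 + 470.5×0.128 = 558.3162
Σ mᵢcᵢTᵢ = 227.0142×139.0 + 271.078×55.7 + 60.224×27.2 = 48292
T = 48292 / 558.3162 = 86.50 °C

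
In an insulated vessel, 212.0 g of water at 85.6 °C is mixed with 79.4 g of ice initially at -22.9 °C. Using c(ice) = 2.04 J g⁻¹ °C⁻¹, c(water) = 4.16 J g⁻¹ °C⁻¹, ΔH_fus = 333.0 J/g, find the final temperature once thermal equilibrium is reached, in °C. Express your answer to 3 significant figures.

Heat to bring ice to 0 °C and melt it: q₁ = 79.4×2.04×22.9 + 79.4×333.0 = 30149 J
Heat the water can supply cooling to 0 °C: 212.0×4.16×85.6 = 75492.4 J > q₁, so all ice melts.
Energy balance: 212.0×4.16×(85.6 − T) = 30149 + 79.4×4.16×(T − 0)
881.92(85.6 − T) = 30149 + 330.304 T
75492.4 − 30149 = 1212.224 T
T = 45343.4 / 1212.224 = 37.41 °C

T_f = 37.4 °C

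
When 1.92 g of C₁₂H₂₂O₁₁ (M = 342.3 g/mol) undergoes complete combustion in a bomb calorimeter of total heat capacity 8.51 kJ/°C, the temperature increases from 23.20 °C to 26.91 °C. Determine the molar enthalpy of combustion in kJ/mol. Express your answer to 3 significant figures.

ΔH = -5630 kJ/mol

ΔT = 26.91 − 23.20 = 3.71 °C
q_cal = C_cal × ΔT = 8.51 × 3.71 = 31.5721 kJ
n = 1.92 / 342.3 = 0.005609 mol
q_rxn = −q_cal = -31.5721 kJ
ΔH = -31.5721 / 0.005609 = -5629 kJ/mol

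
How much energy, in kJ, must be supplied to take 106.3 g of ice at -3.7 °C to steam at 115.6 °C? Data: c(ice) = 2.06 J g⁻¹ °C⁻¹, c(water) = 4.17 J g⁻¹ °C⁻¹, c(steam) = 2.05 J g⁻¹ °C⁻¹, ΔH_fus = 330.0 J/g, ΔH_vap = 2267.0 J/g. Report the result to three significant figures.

q = 325 kJ

q1 (heat ice -3.7→0.0 °C): 106.3 × 2.06 × 3.7 = 810 J
q2 (melt at 0 °C): 106.3 × 330.0 = 35079 J
q3 (heat water 0.0→100.0 °C): 106.3 × 4.17 × 100.0 = 44327 J
q4 (vaporize at 100 °C): 106.3 × 2267.0 = 240982 J
q5 (heat steam 100.0→115.6 °C): 106.3 × 2.05 × 15.6 = 3399 J
Total: 810 + 35079 + 44327 + 240982 + 3399 = 324597 J = 325 kJ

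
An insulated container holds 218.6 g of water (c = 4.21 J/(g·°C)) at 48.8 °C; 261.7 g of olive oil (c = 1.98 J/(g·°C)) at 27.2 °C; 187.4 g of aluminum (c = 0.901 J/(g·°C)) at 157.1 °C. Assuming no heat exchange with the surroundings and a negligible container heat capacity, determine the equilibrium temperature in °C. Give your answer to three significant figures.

Σ mᵢcᵢ(T − Tᵢ) = 0  ⇒  T = Σ mᵢcᵢTᵢ / Σ mᵢcᵢ
Σ mᵢcᵢ = 218.6×4.21 + 261.7×1.98 + 187.4×0.901 = 1607.3194
Σ mᵢcᵢTᵢ = 920.306×48.8 + 518.166×27.2 + 168.8474×157.1 = 85531
T = 85531 / 1607.3194 = 53.21 °C

T_f = 53.2 °C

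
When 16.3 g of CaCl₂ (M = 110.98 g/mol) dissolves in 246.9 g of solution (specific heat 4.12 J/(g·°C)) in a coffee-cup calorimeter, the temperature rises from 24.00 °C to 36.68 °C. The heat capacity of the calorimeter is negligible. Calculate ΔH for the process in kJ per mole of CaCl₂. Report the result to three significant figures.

|ΔT| = |36.68 − 24.00| = 12.68 °C
|q_surr| = (246.9 × 4.12) × 12.68 = 1017.228 × 12.68 = 12900 J
n(CaCl₂) = 16.3 / 110.98 = 0.1469 mol
Temperature rose, so q_rxn = −|q_surr| = -12.90 kJ
ΔH = q_rxn / n = -87.81 kJ/mol

ΔH = -87.8 kJ/mol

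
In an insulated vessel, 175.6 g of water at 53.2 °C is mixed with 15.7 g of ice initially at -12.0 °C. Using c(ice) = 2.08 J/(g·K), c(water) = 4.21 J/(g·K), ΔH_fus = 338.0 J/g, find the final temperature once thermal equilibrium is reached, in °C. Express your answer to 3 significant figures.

T_f = 41.8 °C

Heat to bring ice to 0 °C and melt it: q₁ = 15.7×2.08×12.0 + 15.7×338.0 = 5698.5 J
Heat the water can supply cooling to 0 °C: 175.6×4.21×53.2 = 39329.5 J > q₁, so all ice melts.
Energy balance: 175.6×4.21×(53.2 − T) = 5698.5 + 15.7×4.21×(T − 0)
739.276(53.2 − T) = 5698.5 + 66.097 T
39329.5 − 5698.5 = 805.373 T
T = 33631.0 / 805.373 = 41.76 °C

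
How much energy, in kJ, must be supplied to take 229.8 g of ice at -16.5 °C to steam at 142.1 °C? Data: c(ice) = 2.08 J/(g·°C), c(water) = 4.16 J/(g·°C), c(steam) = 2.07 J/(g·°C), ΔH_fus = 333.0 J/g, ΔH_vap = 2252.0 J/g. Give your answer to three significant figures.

q1 (heat ice -16.5→0.0 °C): 229.8 × 2.08 × 16.5 = 7887 J
q2 (melt at 0 °C): 229.8 × 333.0 = 76523 J
q3 (heat water 0.0→100.0 °C): 229.8 × 4.16 × 100.0 = 95597 J
q4 (vaporize at 100 °C): 229.8 × 2252.0 = 517510 J
q5 (heat steam 100.0→142.1 °C): 229.8 × 2.07 × 42.1 = 20026 J
Total: 7887 + 76523 + 95597 + 517510 + 20026 = 717543 J = 718 kJ

q = 718 kJ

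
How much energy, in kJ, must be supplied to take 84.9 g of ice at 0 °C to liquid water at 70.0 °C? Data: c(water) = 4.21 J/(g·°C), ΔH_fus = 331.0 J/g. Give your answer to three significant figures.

q1 (melt at 0 °C): 84.9 × 331.0 = 28102 J
q2 (heat water 0.0→70.0 °C): 84.9 × 4.21 × 70.0 = 25020 J
Total: 28102 + 25020 = 53122 J = 53.1 kJ

q = 53.1 kJ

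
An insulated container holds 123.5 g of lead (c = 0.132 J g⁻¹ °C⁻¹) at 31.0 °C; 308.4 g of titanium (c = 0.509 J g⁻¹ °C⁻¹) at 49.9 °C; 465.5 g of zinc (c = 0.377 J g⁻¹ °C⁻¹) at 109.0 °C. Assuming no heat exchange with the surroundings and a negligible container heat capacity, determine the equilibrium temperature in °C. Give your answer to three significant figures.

T_f = 78.8 °C

Σ mᵢcᵢ(T − Tᵢ) = 0  ⇒  T = Σ mᵢcᵢTᵢ / Σ mᵢcᵢ
Σ mᵢcᵢ = 123.5×0.132 + 308.4×0.509 + 465.5×0.377 = 348.7711
Σ mᵢcᵢTᵢ = 16.302×31.0 + 156.9756×49.9 + 175.4935×109.0 = 27467
T = 27467 / 348.7711 = 78.75 °C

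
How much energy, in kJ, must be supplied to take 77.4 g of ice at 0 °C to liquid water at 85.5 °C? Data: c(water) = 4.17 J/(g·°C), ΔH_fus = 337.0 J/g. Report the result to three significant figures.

q = 53.7 kJ

q1 (melt at 0 °C): 77.4 × 337.0 = 26084 J
q2 (heat water 0.0→85.5 °C): 77.4 × 4.17 × 85.5 = 27596 J
Total: 26084 + 27596 = 53680 J = 53.7 kJ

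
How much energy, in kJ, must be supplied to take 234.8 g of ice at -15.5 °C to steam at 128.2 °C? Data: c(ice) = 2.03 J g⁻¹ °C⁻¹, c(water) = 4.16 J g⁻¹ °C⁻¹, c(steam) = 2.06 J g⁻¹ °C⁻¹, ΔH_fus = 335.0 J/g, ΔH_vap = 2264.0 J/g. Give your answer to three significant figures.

q1 (heat ice -15.5→0.0 °C): 234.8 × 2.03 × 15.5 = 7388 J
q2 (melt at 0 °C): 234.8 × 335.0 = 78658 J
q3 (heat water 0.0→100.0 °C): 234.8 × 4.16 × 100.0 = 97677 J
q4 (vaporize at 100 °C): 234.8 × 2264.0 = 531587 J
q5 (heat steam 100.0→128.2 °C): 234.8 × 2.06 × 28.2 = 13640 J
Total: 7388 + 78658 + 97677 + 531587 + 13640 = 728950 J = 729 kJ

q = 729 kJ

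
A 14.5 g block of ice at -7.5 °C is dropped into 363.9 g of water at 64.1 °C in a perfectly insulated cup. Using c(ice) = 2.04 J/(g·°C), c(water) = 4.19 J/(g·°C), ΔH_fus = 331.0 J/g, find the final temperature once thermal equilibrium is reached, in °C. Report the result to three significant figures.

Heat to bring ice to 0 °C and melt it: q₁ = 14.5×2.04×7.5 + 14.5×331.0 = 5021.4 J
Heat the water can supply cooling to 0 °C: 363.9×4.19×64.1 = 97735.9 J > q₁, so all ice melts.
Energy balance: 363.9×4.19×(64.1 − T) = 5021.4 + 14.5×4.19×(T − 0)
1524.741(64.1 − T) = 5021.4 + 60.755 T
97735.9 − 5021.4 = 1585.496 T
T = 92714.5 / 1585.496 = 58.48 °C

T_f = 58.5 °C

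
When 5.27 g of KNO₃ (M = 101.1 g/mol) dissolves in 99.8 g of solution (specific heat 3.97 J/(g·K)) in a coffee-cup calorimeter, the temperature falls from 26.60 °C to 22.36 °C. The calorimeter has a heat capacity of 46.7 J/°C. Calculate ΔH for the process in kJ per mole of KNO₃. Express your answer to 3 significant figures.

|ΔT| = |22.36 − 26.60| = 4.24 °C
|q_surr| = (99.8 × 3.97 + 46.7) × 4.24 = 442.906 × 4.24 = 1878 J
n(KNO₃) = 5.27 / 101.1 = 0.05213 mol
Temperature fell, so q_rxn = +|q_surr| = 1.878 kJ
ΔH = q_rxn / n = 36.03 kJ/mol

ΔH = 36.0 kJ/mol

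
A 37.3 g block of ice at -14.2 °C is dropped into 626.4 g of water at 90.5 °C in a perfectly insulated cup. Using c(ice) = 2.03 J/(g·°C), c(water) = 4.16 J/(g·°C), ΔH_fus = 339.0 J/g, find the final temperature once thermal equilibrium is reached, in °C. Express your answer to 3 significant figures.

T_f = 80.4 °C

Heat to bring ice to 0 °C and melt it: q₁ = 37.3×2.03×14.2 + 37.3×339.0 = 13720 J
Heat the water can supply cooling to 0 °C: 626.4×4.16×90.5 = 235827 J > q₁, so all ice melts.
Energy balance: 626.4×4.16×(90.5 − T) = 13720 + 37.3×4.16×(T − 0)
2605.824(90.5 − T) = 13720 + 155.168 T
235827 − 13720 = 2760.992 T
T = 222107 / 2760.992 = 80.44 °C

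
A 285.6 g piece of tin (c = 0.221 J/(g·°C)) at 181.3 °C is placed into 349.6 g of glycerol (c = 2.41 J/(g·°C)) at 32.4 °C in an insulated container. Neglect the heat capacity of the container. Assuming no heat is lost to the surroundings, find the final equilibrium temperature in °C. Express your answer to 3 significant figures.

Heat lost by tin = heat gained by glycerol.
(285.6)(0.221)(181.3 − T) = (349.6)(2.41)(T − 32.4)
63.1176 (181.3 − T) = 842.536 (T − 32.4)
11443 − 63.1176 T = 842.536 T − 27298
38741 = 905.6536 T
T = 42.78 °C

T_f = 42.8 °C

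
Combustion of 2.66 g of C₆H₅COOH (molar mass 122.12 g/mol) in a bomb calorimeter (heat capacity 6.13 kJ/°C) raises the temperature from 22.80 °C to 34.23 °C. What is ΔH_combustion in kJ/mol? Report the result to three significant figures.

ΔH = -3220 kJ/mol

ΔT = 34.23 − 22.80 = 11.43 °C
q_cal = C_cal × ΔT = 6.13 × 11.43 = 70.0659 kJ
n = 2.66 / 122.12 = 0.02178 mol
q_rxn = −q_cal = -70.0659 kJ
ΔH = -70.0659 / 0.02178 = -3217 kJ/mol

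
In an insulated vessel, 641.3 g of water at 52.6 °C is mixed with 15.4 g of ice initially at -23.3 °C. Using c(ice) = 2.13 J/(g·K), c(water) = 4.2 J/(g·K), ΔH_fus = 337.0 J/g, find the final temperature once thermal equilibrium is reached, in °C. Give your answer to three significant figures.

T_f = 49.2 °C

Heat to bring ice to 0 °C and melt it: q₁ = 15.4×2.13×23.3 + 15.4×337.0 = 5954.1 J
Heat the water can supply cooling to 0 °C: 641.3×4.2×52.6 = 141676 J > q₁, so all ice melts.
Energy balance: 641.3×4.2×(52.6 − T) = 5954.1 + 15.4×4.2×(T − 0)
2693.46(52.6 − T) = 5954.1 + 64.68 T
141676 − 5954.1 = 2758.14 T
T = 135721.9 / 2758.14 = 49.21 °C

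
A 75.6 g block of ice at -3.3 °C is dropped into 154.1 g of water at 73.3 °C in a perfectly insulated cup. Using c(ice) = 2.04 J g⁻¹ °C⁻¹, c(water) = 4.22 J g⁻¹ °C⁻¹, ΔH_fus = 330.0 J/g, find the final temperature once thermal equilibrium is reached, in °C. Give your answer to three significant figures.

Heat to bring ice to 0 °C and melt it: q₁ = 75.6×2.04×3.3 + 75.6×330.0 = 25457 J
Heat the water can supply cooling to 0 °C: 154.1×4.22×73.3 = 47667.1 J > q₁, so all ice melts.
Energy balance: 154.1×4.22×(73.3 − T) = 25457 + 75.6×4.22×(T − 0)
650.302(73.3 − T) = 25457 + 319.032 T
47667.1 − 25457 = 969.334 T
T = 22210.1 / 969.334 = 22.91 °C

T_f = 22.9 °C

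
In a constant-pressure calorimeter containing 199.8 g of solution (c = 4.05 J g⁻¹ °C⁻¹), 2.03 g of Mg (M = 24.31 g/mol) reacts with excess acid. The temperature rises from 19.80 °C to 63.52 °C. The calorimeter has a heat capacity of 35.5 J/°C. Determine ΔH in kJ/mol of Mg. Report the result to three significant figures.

|ΔT| = |63.52 − 19.80| = 43.72 °C
|q_surr| = (199.8 × 4.05 + 35.5) × 43.72 = 844.69 × 43.72 = 36930 J
n(Mg) = 2.03 / 24.31 = 0.08350 mol
Temperature rose, so q_rxn = −|q_surr| = -36.93 kJ
ΔH = q_rxn / n = -442.3 kJ/mol

ΔH = -442 kJ/mol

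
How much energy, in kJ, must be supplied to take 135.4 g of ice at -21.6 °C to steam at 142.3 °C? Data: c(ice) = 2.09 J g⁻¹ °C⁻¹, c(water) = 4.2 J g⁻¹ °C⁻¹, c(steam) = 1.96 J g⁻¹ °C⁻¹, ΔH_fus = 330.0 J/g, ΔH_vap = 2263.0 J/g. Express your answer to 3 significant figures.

q1 (heat ice -21.6→0.0 °C): 135.4 × 2.09 × 21.6 = 6112 J
q2 (melt at 0 °C): 135.4 × 330.0 = 44682 J
q3 (heat water 0.0→100.0 °C): 135.4 × 4.2 × 100.0 = 56868 J
q4 (vaporize at 100 °C): 135.4 × 2263.0 = 306410 J
q5 (heat steam 100.0→142.3 °C): 135.4 × 1.96 × 42.3 = 11226 J
Total: 6112 + 44682 + 56868 + 306410 + 11226 = 425298 J = 425 kJ

q = 425 kJ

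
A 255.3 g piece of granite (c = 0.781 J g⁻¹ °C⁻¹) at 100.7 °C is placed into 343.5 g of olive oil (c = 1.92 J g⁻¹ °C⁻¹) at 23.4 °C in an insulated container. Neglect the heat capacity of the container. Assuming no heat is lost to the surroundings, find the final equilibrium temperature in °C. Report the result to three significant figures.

T_f = 41.3 °C

Heat lost by granite = heat gained by olive oil.
(255.3)(0.781)(100.7 − T) = (343.5)(1.92)(T − 23.4)
199.3893 (100.7 − T) = 659.52 (T − 23.4)
20079 − 199.3893 T = 659.52 T − 15433
35512 = 858.9093 T
T = 41.345 °C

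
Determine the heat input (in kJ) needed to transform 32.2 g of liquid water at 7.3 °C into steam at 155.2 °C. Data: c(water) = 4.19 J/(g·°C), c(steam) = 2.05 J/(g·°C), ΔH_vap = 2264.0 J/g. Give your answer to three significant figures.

q = 89.1 kJ

q1 (heat water 7.3→100.0 °C): 32.2 × 4.19 × 92.7 = 12507 J
q2 (vaporize at 100 °C): 32.2 × 2264.0 = 72901 J
q3 (heat steam 100.0→155.2 °C): 32.2 × 2.05 × 55.2 = 3644 J
Total: 12507 + 72901 + 3644 = 89052 J = 89.1 kJ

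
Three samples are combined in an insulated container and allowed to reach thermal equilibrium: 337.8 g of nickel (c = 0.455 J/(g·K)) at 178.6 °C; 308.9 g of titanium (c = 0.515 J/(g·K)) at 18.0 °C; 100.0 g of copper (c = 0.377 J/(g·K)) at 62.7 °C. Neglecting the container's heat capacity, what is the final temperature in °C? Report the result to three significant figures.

Σ mᵢcᵢ(T − Tᵢ) = 0  ⇒  T = Σ mᵢcᵢTᵢ / Σ mᵢcᵢ
Σ mᵢcᵢ = 337.8×0.455 + 308.9×0.515 + 100.0×0.377 = 350.4825
Σ mᵢcᵢTᵢ = 153.699×178.6 + 159.0835×18.0 + 37.7×62.7 = 32678
T = 32678 / 350.4825 = 93.24 °C

T_f = 93.2 °C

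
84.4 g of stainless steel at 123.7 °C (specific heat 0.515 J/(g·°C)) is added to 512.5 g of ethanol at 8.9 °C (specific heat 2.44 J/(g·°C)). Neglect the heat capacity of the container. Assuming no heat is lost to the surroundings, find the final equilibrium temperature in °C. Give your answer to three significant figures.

Heat lost by stainless steel = heat gained by ethanol.
(84.4)(0.515)(123.7 − T) = (512.5)(2.44)(T − 8.9)
43.466 (123.7 − T) = 1250.5 (T − 8.9)
5376.7 − 43.466 T = 1250.5 T − 11129
16505.7 = 1293.966 T
T = 12.76 °C

T_f = 12.8 °C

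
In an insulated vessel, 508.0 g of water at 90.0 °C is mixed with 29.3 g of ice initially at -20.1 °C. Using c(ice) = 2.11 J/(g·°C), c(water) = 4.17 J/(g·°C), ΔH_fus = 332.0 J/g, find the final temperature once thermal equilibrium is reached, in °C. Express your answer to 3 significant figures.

T_f = 80.2 °C

Heat to bring ice to 0 °C and melt it: q₁ = 29.3×2.11×20.1 + 29.3×332.0 = 10970 J
Heat the water can supply cooling to 0 °C: 508.0×4.17×90.0 = 190652 J > q₁, so all ice melts.
Energy balance: 508.0×4.17×(90.0 − T) = 10970 + 29.3×4.17×(T − 0)
2118.36(90.0 − T) = 10970 + 122.181 T
190652 − 10970 = 2240.541 T
T = 179682 / 2240.541 = 80.20 °C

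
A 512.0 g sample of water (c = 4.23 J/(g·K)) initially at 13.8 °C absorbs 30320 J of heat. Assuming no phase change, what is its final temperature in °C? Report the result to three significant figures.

T_f = 27.8 °C

ΔT = q / (m c) = 30320 / (512.0 × 4.23) = 14.00 °C
T_f = 13.8 + 14.00 = 27.80 °C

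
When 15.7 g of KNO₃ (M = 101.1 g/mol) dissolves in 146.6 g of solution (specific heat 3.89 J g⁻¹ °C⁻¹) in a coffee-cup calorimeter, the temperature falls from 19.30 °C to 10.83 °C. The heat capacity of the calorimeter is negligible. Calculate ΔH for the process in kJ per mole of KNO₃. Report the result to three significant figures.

|ΔT| = |10.83 − 19.30| = 8.47 °C
|q_surr| = (146.6 × 3.89) × 8.47 = 570.274 × 8.47 = 4830 J
n(KNO₃) = 15.7 / 101.1 = 0.1553 mol
Temperature fell, so q_rxn = +|q_surr| = 4.830 kJ
ΔH = q_rxn / n = 31.10 kJ/mol

ΔH = 31.1 kJ/mol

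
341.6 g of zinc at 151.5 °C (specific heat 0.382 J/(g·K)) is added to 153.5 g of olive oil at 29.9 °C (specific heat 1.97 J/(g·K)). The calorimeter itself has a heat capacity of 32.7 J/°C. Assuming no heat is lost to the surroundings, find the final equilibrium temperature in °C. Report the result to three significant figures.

Heat lost by zinc = heat gained by olive oil + calorimeter.
(341.6)(0.382)(151.5 − T) = [(153.5)(1.97) + 32.7](T − 29.9)
130.4912 (151.5 − T) = 335.095 (T − 29.9)
19769 − 130.4912 T = 335.095 T − 10019
29788 = 465.5862 T
T = 63.98 °C

T_f = 64.0 °C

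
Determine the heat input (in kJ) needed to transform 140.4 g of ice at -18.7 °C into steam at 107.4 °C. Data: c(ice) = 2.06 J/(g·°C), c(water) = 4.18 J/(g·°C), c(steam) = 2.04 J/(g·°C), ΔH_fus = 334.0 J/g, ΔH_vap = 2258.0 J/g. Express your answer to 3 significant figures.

q = 430 kJ

q1 (heat ice -18.7→0.0 °C): 140.4 × 2.06 × 18.7 = 5408 J
q2 (melt at 0 °C): 140.4 × 334.0 = 46894 J
q3 (heat water 0.0→100.0 °C): 140.4 × 4.18 × 100.0 = 58687 J
q4 (vaporize at 100 °C): 140.4 × 2258.0 = 317023 J
q5 (heat steam 100.0→107.4 °C): 140.4 × 2.04 × 7.4 = 2119 J
Total: 5408 + 46894 + 58687 + 317023 + 2119 = 430131 J = 430 kJ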